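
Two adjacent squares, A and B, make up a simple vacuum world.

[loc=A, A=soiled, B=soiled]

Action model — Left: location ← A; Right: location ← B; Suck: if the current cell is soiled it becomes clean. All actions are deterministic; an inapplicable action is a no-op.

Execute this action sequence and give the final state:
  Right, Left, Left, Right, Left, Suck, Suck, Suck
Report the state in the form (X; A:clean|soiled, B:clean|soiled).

(A; A:clean, B:soiled)

Right (#1): (B; A:soiled, B:soiled)
Left (#2): (A; A:soiled, B:soiled)
Left (#3): (A; A:soiled, B:soiled)
Right (#4): (B; A:soiled, B:soiled)
Left (#5): (A; A:soiled, B:soiled)
Suck (#6): (A; A:clean, B:soiled)
Suck (#7): (A; A:clean, B:soiled)
Suck (#8): (A; A:clean, B:soiled)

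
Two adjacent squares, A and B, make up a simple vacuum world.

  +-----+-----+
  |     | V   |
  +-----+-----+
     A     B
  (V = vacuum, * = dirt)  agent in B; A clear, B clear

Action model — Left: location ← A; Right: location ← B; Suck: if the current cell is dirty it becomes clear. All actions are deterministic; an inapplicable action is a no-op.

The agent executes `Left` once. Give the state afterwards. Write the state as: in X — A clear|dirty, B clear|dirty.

start: in B — A clear, B clear
1. Left → in A — A clear, B clear

in A — A clear, B clear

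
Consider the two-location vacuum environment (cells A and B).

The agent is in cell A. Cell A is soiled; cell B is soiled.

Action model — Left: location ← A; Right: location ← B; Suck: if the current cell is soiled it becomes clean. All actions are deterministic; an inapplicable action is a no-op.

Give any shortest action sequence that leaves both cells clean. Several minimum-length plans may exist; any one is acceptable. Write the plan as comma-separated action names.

1. Suck → in A — A clean, B soiled
2. Right → in B — A clean, B soiled
3. Suck → in B — A clean, B clean
min 3: Suck A + move + Suck B

Suck, Right, Suck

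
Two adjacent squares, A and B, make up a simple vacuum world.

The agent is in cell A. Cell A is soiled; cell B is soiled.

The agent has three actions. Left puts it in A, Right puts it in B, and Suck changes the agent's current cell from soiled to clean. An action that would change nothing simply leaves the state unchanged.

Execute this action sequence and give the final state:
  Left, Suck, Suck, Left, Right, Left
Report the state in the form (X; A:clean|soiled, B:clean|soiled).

step 1/6 (Left): (A; A:soiled, B:soiled)
step 2/6 (Suck): (A; A:clean, B:soiled)
step 3/6 (Suck): (A; A:clean, B:soiled)
step 4/6 (Left): (A; A:clean, B:soiled)
step 5/6 (Right): (B; A:clean, B:soiled)
step 6/6 (Left): (A; A:clean, B:soiled)

(A; A:clean, B:soiled)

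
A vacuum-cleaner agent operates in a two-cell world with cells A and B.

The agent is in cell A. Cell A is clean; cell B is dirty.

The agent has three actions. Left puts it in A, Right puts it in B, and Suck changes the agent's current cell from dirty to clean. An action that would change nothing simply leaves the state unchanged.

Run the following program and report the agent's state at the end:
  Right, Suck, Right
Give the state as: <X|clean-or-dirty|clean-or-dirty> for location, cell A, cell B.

<B|clean|clean>

Right (#1): <B|clean|dirty>
Suck (#2): <B|clean|clean>
Right (#3): <B|clean|clean>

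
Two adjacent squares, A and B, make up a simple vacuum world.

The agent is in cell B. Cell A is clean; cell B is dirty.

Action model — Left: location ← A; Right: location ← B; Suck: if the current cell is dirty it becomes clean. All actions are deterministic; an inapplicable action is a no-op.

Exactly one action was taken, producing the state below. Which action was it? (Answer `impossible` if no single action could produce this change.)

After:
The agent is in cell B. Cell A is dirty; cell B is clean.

impossible

try  Left: <A|clean|dirty>
try Right: <B|clean|dirty>
try  Suck: <B|clean|clean>
no single action produces the after-state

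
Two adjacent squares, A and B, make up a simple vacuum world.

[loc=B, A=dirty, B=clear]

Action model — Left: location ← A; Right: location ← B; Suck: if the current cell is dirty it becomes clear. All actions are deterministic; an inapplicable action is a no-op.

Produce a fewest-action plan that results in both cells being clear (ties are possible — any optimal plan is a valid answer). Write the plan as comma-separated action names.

Left, Suck

t=1 Left ⇒ <A|dirty|clear>
t=2 Suck ⇒ <A|clear|clear>
min 2: go A then Suck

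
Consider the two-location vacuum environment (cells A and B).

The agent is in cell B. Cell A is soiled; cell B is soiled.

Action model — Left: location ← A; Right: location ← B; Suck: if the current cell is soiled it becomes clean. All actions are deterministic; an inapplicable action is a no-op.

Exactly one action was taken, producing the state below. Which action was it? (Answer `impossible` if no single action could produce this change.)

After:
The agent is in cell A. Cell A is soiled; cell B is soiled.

Left

try  Left: loc=A A=soiled B=soiled  ← match
try Right: loc=B A=soiled B=soiled
try  Suck: loc=B A=soiled B=clean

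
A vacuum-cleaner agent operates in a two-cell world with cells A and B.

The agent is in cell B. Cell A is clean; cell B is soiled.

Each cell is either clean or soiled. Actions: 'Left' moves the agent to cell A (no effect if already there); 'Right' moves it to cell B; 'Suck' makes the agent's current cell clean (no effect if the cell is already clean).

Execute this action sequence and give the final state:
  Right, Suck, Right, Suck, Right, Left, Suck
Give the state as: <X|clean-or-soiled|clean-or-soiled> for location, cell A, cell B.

t=1 Right ⇒ <B|clean|soiled>
t=2 Suck ⇒ <B|clean|clean>
t=3 Right ⇒ <B|clean|clean>
t=4 Suck ⇒ <B|clean|clean>
t=5 Right ⇒ <B|clean|clean>
t=6 Left ⇒ <A|clean|clean>
t=7 Suck ⇒ <A|clean|clean>

<A|clean|clean>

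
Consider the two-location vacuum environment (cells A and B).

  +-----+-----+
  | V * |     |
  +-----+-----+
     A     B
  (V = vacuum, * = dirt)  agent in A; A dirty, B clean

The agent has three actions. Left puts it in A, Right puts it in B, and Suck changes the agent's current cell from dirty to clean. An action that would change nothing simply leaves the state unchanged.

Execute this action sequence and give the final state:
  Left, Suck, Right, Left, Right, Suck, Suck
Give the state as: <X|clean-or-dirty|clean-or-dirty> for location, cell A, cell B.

<B|clean|clean>

t=1 Left ⇒ <A|dirty|clean>
t=2 Suck ⇒ <A|clean|clean>
t=3 Right ⇒ <B|clean|clean>
t=4 Left ⇒ <A|clean|clean>
t=5 Right ⇒ <B|clean|clean>
t=6 Suck ⇒ <B|clean|clean>
t=7 Suck ⇒ <B|clean|clean>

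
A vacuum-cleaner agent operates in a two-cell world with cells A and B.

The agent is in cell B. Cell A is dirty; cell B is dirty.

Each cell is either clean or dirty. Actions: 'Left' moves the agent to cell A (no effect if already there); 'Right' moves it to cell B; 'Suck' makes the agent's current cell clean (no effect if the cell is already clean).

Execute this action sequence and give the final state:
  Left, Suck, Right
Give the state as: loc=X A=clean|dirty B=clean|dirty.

loc=B A=clean B=dirty

Left (#1): loc=A A=dirty B=dirty
Suck (#2): loc=A A=clean B=dirty
Right (#3): loc=B A=clean B=dirty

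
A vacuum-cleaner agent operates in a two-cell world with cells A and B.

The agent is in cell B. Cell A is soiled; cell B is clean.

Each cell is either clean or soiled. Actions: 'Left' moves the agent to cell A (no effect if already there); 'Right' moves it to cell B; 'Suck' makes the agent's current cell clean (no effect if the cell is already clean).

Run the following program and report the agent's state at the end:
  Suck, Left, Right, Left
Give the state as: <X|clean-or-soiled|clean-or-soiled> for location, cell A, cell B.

[1] after Suck: <B|soiled|clean>
[2] after Left: <A|soiled|clean>
[3] after Right: <B|soiled|clean>
[4] after Left: <A|soiled|clean>

<A|soiled|clean>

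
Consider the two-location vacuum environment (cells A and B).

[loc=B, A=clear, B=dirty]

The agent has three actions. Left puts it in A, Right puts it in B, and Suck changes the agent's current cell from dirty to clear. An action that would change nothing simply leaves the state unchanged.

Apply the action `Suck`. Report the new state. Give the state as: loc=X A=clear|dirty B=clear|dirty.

start: loc=B A=clear B=dirty
[1] after Suck: loc=B A=clear B=clear

loc=B A=clear B=clear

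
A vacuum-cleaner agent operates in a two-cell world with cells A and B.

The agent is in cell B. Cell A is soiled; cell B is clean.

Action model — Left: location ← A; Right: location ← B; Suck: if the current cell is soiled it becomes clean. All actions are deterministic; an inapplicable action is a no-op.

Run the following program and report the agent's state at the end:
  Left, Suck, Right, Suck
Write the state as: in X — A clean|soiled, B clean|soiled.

step 1/4 (Left): in A — A soiled, B clean
step 2/4 (Suck): in A — A clean, B clean
step 3/4 (Right): in B — A clean, B clean
step 4/4 (Suck): in B — A clean, B clean

in B — A clean, B clean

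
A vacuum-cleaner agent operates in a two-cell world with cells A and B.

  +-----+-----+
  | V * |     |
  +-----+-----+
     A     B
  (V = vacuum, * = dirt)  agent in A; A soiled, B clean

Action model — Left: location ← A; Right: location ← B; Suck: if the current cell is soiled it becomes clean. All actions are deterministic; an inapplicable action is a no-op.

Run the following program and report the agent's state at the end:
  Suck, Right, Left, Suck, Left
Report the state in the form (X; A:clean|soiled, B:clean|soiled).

Suck (#1): (A; A:clean, B:clean)
Right (#2): (B; A:clean, B:clean)
Left (#3): (A; A:clean, B:clean)
Suck (#4): (A; A:clean, B:clean)
Left (#5): (A; A:clean, B:clean)

(A; A:clean, B:clean)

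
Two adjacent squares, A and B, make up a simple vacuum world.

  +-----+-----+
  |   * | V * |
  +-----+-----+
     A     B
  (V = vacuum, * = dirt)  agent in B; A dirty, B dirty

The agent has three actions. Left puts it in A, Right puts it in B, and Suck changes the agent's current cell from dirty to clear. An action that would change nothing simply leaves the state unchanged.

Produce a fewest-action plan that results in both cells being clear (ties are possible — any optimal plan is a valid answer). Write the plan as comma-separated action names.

[1] after Suck: (B; A:dirty, B:clear)
[2] after Left: (A; A:dirty, B:clear)
[3] after Suck: (A; A:clear, B:clear)
min 3: Suck B + move + Suck A

Suck, Left, Suck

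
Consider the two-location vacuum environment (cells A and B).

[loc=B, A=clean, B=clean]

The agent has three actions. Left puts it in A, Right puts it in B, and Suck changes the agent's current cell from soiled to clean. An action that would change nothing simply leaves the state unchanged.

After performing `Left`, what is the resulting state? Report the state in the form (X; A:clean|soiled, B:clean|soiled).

start: (B; A:clean, B:clean)
t=1 Left ⇒ (A; A:clean, B:clean)

(A; A:clean, B:clean)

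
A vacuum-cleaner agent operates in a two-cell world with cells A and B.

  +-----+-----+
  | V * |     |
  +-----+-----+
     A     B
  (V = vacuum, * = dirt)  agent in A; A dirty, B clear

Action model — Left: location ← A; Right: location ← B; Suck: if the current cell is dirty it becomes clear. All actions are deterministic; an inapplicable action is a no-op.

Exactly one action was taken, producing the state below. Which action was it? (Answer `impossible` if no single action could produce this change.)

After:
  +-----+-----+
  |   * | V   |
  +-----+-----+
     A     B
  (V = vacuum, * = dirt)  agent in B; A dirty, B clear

Right

try  Left: <A|dirty|clear>
try Right: <B|dirty|clear>  ← match
try  Suck: <A|clear|clear>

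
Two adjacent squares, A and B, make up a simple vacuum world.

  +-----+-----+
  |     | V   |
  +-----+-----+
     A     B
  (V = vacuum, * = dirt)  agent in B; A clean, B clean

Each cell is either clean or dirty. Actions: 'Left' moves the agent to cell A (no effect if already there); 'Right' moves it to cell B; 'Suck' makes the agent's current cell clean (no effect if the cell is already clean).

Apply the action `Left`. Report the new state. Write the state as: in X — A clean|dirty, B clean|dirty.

in A — A clean, B clean

start: in B — A clean, B clean
t=1 Left ⇒ in A — A clean, B clean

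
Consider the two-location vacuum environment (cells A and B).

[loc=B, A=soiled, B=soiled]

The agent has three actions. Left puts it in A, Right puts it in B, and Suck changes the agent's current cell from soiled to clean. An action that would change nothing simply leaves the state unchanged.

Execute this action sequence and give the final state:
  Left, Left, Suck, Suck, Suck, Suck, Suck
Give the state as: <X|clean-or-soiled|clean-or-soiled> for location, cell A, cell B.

<A|clean|soiled>

Left (#1): <A|soiled|soiled>
Left (#2): <A|soiled|soiled>
Suck (#3): <A|clean|soiled>
Suck (#4): <A|clean|soiled>
Suck (#5): <A|clean|soiled>
Suck (#6): <A|clean|soiled>
Suck (#7): <A|clean|soiled>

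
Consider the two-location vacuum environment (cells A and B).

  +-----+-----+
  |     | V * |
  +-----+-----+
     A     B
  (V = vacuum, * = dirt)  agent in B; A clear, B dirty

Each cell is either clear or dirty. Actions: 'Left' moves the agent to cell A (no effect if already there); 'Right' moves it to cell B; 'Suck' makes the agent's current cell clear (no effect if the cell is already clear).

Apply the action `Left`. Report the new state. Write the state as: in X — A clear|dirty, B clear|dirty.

start: in B — A clear, B dirty
step 1/1 (Left): in A — A clear, B dirty

in A — A clear, B dirty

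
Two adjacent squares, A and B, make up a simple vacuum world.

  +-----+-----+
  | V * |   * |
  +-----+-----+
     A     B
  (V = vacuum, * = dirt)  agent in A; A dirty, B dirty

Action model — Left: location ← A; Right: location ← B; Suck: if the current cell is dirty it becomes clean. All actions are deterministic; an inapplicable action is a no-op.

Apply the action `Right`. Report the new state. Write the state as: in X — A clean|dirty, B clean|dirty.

in B — A dirty, B dirty

start: in A — A dirty, B dirty
[1] after Right: in B — A dirty, B dirty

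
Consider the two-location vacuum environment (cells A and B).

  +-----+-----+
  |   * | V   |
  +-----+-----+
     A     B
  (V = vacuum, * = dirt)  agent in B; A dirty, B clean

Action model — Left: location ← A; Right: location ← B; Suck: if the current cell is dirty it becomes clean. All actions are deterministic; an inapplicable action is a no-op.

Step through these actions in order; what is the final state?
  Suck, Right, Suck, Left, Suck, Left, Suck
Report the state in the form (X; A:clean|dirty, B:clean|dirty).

(A; A:clean, B:clean)

t=1 Suck ⇒ (B; A:dirty, B:clean)
t=2 Right ⇒ (B; A:dirty, B:clean)
t=3 Suck ⇒ (B; A:dirty, B:clean)
t=4 Left ⇒ (A; A:dirty, B:clean)
t=5 Suck ⇒ (A; A:clean, B:clean)
t=6 Left ⇒ (A; A:clean, B:clean)
t=7 Suck ⇒ (A; A:clean, B:clean)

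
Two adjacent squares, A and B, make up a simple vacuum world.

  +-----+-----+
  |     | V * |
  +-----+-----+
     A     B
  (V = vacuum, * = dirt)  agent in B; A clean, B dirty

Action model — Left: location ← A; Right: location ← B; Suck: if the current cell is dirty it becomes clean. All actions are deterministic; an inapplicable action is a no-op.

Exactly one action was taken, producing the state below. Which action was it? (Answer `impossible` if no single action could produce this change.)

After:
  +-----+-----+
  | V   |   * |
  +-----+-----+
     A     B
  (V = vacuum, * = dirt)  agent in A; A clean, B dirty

Left

try  Left: (A; A:clean, B:dirty)  ← match
try Right: (B; A:clean, B:dirty)
try  Suck: (B; A:clean, B:clean)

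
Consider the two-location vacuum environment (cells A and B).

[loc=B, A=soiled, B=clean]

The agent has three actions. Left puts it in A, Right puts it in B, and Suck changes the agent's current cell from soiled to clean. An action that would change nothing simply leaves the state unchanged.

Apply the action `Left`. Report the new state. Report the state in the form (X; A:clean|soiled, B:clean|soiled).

start: (B; A:soiled, B:clean)
step 1/1 (Left): (A; A:soiled, B:clean)

(A; A:soiled, B:clean)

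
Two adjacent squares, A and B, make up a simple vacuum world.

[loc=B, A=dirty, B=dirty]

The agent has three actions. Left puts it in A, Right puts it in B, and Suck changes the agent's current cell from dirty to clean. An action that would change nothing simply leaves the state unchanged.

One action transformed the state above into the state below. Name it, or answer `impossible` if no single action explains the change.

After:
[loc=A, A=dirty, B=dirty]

Left

try  Left: (A; A:dirty, B:dirty)  ← match
try Right: (B; A:dirty, B:dirty)
try  Suck: (B; A:dirty, B:clean)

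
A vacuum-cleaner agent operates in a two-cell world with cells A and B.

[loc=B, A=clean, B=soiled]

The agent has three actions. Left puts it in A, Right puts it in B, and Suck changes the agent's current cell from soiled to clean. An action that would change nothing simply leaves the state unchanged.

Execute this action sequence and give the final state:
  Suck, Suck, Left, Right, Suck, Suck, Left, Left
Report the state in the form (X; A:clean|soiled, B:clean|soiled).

[1] after Suck: (B; A:clean, B:clean)
[2] after Suck: (B; A:clean, B:clean)
[3] after Left: (A; A:clean, B:clean)
[4] after Right: (B; A:clean, B:clean)
[5] after Suck: (B; A:clean, B:clean)
[6] after Suck: (B; A:clean, B:clean)
[7] after Left: (A; A:clean, B:clean)
[8] after Left: (A; A:clean, B:clean)

(A; A:clean, B:clean)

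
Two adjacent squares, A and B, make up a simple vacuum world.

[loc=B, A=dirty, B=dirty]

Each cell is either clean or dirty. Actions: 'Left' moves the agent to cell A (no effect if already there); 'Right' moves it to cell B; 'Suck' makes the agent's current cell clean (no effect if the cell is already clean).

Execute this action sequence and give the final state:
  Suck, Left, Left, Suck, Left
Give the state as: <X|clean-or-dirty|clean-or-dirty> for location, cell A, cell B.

[1] after Suck: <B|dirty|clean>
[2] after Left: <A|dirty|clean>
[3] after Left: <A|dirty|clean>
[4] after Suck: <A|clean|clean>
[5] after Left: <A|clean|clean>

<A|clean|clean>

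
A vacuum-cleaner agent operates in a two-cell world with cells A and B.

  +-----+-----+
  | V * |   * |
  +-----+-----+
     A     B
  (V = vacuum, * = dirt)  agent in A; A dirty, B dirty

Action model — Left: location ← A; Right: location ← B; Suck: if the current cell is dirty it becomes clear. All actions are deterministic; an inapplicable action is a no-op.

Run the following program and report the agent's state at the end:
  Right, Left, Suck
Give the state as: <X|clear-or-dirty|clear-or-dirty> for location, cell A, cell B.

1) do Right; now <B|dirty|dirty>
2) do Left; now <A|dirty|dirty>
3) do Suck; now <A|clear|dirty>

<A|clear|dirty>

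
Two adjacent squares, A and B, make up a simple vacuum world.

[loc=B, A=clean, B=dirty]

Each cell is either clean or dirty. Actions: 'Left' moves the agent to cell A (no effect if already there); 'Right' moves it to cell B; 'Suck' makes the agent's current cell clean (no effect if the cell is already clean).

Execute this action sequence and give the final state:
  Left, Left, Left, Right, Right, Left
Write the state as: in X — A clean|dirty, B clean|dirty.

in A — A clean, B dirty

Left (#1): in A — A clean, B dirty
Left (#2): in A — A clean, B dirty
Left (#3): in A — A clean, B dirty
Right (#4): in B — A clean, B dirty
Right (#5): in B — A clean, B dirty
Left (#6): in A — A clean, B dirty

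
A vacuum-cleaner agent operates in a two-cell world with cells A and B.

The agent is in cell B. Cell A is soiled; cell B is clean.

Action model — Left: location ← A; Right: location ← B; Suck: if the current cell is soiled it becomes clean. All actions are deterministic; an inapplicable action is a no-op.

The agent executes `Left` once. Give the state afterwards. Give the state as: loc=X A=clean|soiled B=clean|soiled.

start: loc=B A=soiled B=clean
[1] after Left: loc=A A=soiled B=clean

loc=A A=soiled B=clean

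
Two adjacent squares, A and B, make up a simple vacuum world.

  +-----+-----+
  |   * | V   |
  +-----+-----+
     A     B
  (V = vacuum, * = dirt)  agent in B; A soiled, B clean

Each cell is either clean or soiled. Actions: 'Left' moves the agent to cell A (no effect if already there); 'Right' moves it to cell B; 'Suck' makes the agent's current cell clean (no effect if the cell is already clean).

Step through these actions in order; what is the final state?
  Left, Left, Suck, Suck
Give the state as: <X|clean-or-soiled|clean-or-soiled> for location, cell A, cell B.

t=1 Left ⇒ <A|soiled|clean>
t=2 Left ⇒ <A|soiled|clean>
t=3 Suck ⇒ <A|clean|clean>
t=4 Suck ⇒ <A|clean|clean>

<A|clean|clean>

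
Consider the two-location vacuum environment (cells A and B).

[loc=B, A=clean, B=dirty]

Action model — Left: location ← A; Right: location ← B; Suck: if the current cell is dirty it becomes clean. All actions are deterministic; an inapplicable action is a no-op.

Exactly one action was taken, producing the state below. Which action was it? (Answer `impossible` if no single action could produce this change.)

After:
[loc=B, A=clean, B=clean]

try  Left: (A; A:clean, B:dirty)
try Right: (B; A:clean, B:dirty)
try  Suck: (B; A:clean, B:clean)  ← match

Suck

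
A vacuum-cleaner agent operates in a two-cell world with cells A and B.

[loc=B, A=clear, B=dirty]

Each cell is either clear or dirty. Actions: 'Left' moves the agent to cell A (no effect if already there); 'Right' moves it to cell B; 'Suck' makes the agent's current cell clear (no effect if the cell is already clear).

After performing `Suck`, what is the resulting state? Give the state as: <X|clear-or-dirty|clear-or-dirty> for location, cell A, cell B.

<B|clear|clear>

start: <B|clear|dirty>
t=1 Suck ⇒ <B|clear|clear>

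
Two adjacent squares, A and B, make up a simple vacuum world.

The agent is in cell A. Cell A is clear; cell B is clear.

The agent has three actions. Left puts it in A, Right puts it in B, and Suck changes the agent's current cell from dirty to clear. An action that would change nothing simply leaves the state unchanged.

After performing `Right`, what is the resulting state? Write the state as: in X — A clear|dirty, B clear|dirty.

start: in A — A clear, B clear
1) do Right; now in B — A clear, B clear

in B — A clear, B clear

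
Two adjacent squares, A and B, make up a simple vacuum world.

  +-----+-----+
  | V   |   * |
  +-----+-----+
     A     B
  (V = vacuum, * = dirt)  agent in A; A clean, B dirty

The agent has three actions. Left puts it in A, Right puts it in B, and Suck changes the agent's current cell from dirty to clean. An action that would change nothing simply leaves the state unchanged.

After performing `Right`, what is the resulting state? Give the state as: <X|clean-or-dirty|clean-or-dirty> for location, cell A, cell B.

start: <A|clean|dirty>
[1] after Right: <B|clean|dirty>

<B|clean|dirty>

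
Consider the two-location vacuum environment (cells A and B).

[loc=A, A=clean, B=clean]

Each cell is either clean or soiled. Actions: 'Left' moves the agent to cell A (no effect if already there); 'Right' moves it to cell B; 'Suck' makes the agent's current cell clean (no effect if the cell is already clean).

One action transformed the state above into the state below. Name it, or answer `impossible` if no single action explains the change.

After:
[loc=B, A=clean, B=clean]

try  Left: loc=A A=clean B=clean
try Right: loc=B A=clean B=clean  ← match
try  Suck: loc=A A=clean B=clean

Right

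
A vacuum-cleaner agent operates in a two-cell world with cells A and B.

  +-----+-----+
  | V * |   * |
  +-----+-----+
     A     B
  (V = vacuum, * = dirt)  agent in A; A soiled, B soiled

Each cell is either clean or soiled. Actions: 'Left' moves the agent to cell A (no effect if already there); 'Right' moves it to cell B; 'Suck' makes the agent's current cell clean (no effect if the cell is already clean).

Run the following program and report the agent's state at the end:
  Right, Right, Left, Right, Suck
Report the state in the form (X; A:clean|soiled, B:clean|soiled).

t=1 Right ⇒ (B; A:soiled, B:soiled)
t=2 Right ⇒ (B; A:soiled, B:soiled)
t=3 Left ⇒ (A; A:soiled, B:soiled)
t=4 Right ⇒ (B; A:soiled, B:soiled)
t=5 Suck ⇒ (B; A:soiled, B:clean)

(B; A:soiled, B:clean)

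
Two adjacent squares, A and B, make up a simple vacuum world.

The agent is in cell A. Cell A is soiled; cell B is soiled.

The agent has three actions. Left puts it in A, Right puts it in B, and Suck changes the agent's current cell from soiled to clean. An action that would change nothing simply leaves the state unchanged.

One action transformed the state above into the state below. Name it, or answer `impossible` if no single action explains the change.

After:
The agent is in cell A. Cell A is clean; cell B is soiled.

Suck

try  Left: loc=A A=soiled B=soiled
try Right: loc=B A=soiled B=soiled
try  Suck: loc=A A=clean B=soiled  ← match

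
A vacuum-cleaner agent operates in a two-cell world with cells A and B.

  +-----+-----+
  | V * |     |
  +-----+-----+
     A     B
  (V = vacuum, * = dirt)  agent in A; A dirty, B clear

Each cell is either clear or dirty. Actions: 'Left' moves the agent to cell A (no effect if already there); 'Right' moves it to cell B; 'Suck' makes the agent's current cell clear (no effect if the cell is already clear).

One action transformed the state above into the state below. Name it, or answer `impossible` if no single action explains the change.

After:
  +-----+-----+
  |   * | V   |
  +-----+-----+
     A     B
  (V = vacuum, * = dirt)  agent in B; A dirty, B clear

Right

try  Left: <A|dirty|clear>
try Right: <B|dirty|clear>  ← match
try  Suck: <A|clear|clear>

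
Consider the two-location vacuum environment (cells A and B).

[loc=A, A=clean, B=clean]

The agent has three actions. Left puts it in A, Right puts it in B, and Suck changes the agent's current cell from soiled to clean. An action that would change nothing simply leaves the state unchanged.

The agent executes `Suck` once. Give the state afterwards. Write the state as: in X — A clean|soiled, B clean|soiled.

in A — A clean, B clean

start: in A — A clean, B clean
[1] after Suck: in A — A clean, B clean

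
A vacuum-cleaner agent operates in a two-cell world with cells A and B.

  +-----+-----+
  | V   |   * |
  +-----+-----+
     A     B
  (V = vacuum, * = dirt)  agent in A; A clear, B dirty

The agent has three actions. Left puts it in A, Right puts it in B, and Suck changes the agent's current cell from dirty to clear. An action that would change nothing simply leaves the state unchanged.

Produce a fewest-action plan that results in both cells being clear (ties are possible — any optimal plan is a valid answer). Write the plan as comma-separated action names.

Right, Suck

1. Right → in B — A clear, B dirty
2. Suck → in B — A clear, B clear
min 2: go B then Suck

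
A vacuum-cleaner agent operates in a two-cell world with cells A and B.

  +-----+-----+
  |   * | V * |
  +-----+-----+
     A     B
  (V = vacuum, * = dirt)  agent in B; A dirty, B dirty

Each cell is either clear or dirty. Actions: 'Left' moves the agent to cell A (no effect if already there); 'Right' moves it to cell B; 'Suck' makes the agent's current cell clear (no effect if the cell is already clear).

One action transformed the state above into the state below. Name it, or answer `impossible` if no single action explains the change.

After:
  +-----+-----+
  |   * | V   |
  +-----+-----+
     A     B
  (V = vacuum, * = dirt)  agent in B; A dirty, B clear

try  Left: <A|dirty|dirty>
try Right: <B|dirty|dirty>
try  Suck: <B|dirty|clear>  ← match

Suck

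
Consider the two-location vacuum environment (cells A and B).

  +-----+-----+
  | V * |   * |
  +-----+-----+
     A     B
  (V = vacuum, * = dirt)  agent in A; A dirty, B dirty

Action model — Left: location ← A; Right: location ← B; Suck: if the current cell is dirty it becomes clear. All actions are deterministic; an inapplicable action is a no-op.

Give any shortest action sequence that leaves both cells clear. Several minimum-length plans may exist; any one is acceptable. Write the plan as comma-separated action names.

Suck, Right, Suck

1. Suck → in A — A clear, B dirty
2. Right → in B — A clear, B dirty
3. Suck → in B — A clear, B clear
min 3: Suck A + move + Suck B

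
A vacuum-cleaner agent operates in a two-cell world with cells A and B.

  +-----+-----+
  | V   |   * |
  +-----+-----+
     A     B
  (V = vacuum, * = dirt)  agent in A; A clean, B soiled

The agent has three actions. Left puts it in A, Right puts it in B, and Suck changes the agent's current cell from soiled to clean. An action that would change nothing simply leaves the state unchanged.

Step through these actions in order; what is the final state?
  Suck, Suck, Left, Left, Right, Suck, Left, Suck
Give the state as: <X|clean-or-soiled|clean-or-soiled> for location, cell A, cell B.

<A|clean|clean>

t=1 Suck ⇒ <A|clean|soiled>
t=2 Suck ⇒ <A|clean|soiled>
t=3 Left ⇒ <A|clean|soiled>
t=4 Left ⇒ <A|clean|soiled>
t=5 Right ⇒ <B|clean|soiled>
t=6 Suck ⇒ <B|clean|clean>
t=7 Left ⇒ <A|clean|clean>
t=8 Suck ⇒ <A|clean|clean>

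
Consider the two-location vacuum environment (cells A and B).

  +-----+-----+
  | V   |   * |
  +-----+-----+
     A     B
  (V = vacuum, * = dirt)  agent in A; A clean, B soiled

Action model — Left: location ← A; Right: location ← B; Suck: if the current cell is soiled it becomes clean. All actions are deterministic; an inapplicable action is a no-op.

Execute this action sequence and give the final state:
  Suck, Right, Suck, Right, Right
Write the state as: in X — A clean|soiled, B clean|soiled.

in B — A clean, B clean

[1] after Suck: in A — A clean, B soiled
[2] after Right: in B — A clean, B soiled
[3] after Suck: in B — A clean, B clean
[4] after Right: in B — A clean, B clean
[5] after Right: in B — A clean, B clean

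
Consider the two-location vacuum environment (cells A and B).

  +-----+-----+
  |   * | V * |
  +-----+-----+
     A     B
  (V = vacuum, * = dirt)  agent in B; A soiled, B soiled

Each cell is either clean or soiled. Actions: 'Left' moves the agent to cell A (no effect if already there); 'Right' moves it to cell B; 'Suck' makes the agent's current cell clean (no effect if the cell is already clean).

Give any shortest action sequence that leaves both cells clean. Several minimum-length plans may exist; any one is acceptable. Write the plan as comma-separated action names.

Suck, Left, Suck

1. Suck → <B|soiled|clean>
2. Left → <A|soiled|clean>
3. Suck → <A|clean|clean>
min 3: Suck B + move + Suck A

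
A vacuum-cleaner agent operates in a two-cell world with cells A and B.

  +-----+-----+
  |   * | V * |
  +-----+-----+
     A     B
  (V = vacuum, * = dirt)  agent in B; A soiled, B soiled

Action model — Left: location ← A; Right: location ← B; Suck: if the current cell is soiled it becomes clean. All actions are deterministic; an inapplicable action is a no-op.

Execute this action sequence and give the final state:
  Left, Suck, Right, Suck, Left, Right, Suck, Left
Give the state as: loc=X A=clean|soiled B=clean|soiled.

loc=A A=clean B=clean

Left (#1): loc=A A=soiled B=soiled
Suck (#2): loc=A A=clean B=soiled
Right (#3): loc=B A=clean B=soiled
Suck (#4): loc=B A=clean B=clean
Left (#5): loc=A A=clean B=clean
Right (#6): loc=B A=clean B=clean
Suck (#7): loc=B A=clean B=clean
Left (#8): loc=A A=clean B=clean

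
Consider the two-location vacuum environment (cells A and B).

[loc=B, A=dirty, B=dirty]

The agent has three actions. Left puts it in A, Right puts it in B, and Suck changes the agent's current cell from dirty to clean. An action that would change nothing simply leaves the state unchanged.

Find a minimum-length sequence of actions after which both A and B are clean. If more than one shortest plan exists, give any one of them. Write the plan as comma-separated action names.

Suck, Left, Suck

step 1/3 (Suck): loc=B A=dirty B=clean
step 2/3 (Left): loc=A A=dirty B=clean
step 3/3 (Suck): loc=A A=clean B=clean
min 3: Suck B + move + Suck A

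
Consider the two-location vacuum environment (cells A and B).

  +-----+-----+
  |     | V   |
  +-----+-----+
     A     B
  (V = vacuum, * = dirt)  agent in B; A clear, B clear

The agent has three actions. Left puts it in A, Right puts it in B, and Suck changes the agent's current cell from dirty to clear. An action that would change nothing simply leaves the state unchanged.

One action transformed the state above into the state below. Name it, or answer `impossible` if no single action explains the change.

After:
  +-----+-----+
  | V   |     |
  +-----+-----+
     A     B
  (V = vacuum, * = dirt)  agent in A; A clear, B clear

Left

try  Left: (A; A:clear, B:clear)  ← match
try Right: (B; A:clear, B:clear)
try  Suck: (B; A:clear, B:clear)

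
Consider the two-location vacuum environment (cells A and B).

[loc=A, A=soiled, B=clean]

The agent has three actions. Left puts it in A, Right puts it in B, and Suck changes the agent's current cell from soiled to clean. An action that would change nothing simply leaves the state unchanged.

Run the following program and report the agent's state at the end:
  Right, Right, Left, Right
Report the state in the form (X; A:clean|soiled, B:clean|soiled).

Right (#1): (B; A:soiled, B:clean)
Right (#2): (B; A:soiled, B:clean)
Left (#3): (A; A:soiled, B:clean)
Right (#4): (B; A:soiled, B:clean)

(B; A:soiled, B:clean)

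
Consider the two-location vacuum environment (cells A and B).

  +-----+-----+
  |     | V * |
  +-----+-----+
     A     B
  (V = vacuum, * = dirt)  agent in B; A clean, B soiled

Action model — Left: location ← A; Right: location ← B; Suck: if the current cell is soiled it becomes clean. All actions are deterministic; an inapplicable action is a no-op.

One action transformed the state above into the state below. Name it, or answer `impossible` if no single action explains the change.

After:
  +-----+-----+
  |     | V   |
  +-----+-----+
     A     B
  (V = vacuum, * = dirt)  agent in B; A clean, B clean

Suck

try  Left: (A; A:clean, B:soiled)
try Right: (B; A:clean, B:soiled)
try  Suck: (B; A:clean, B:clean)  ← match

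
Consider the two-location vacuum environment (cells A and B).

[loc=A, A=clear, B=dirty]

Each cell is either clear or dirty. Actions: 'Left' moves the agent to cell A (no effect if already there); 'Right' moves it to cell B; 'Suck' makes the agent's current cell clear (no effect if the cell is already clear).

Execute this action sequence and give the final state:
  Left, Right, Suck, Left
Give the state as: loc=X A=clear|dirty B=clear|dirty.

loc=A A=clear B=clear

step 1/4 (Left): loc=A A=clear B=dirty
step 2/4 (Right): loc=B A=clear B=dirty
step 3/4 (Suck): loc=B A=clear B=clear
step 4/4 (Left): loc=A A=clear B=clear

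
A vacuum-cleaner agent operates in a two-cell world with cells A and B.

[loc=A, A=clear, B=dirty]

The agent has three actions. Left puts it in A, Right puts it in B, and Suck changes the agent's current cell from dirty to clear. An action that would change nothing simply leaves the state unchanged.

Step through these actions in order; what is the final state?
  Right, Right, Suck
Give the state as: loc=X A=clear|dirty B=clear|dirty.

Right (#1): loc=B A=clear B=dirty
Right (#2): loc=B A=clear B=dirty
Suck (#3): loc=B A=clear B=clear

loc=B A=clear B=clear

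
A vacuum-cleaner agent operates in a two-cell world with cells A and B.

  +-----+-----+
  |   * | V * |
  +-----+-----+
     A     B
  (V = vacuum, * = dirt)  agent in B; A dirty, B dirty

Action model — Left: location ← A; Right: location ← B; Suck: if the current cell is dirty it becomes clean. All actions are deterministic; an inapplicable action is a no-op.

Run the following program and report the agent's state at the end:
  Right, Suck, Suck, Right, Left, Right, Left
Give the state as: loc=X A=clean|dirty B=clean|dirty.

1) do Right; now loc=B A=dirty B=dirty
2) do Suck; now loc=B A=dirty B=clean
3) do Suck; now loc=B A=dirty B=clean
4) do Right; now loc=B A=dirty B=clean
5) do Left; now loc=A A=dirty B=clean
6) do Right; now loc=B A=dirty B=clean
7) do Left; now loc=A A=dirty B=clean

loc=A A=dirty B=clean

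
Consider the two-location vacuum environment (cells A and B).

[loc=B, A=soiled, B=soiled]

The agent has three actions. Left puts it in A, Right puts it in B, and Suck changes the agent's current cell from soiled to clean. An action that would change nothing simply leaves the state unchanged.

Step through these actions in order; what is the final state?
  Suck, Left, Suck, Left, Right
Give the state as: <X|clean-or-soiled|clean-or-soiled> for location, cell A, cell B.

<B|clean|clean>

1. Suck → <B|soiled|clean>
2. Left → <A|soiled|clean>
3. Suck → <A|clean|clean>
4. Left → <A|clean|clean>
5. Right → <B|clean|clean>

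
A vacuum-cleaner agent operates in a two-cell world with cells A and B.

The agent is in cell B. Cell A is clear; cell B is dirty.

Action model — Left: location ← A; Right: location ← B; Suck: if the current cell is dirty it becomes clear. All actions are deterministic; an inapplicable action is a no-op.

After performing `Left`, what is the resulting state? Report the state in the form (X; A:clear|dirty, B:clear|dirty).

start: (B; A:clear, B:dirty)
1) do Left; now (A; A:clear, B:dirty)

(A; A:clear, B:dirty)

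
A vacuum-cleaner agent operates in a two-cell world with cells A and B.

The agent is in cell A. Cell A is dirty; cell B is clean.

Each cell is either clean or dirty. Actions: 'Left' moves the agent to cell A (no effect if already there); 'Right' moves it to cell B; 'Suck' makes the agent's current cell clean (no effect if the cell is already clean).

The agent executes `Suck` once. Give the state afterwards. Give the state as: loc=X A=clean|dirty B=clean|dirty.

start: loc=A A=dirty B=clean
[1] after Suck: loc=A A=clean B=clean

loc=A A=clean B=clean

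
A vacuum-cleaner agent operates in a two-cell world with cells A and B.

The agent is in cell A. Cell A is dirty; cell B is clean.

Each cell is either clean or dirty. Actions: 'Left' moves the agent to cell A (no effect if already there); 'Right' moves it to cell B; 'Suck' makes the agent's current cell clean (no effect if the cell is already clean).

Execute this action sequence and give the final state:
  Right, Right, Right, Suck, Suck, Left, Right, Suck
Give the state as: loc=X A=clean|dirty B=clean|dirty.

loc=B A=dirty B=clean

Right (#1): loc=B A=dirty B=clean
Right (#2): loc=B A=dirty B=clean
Right (#3): loc=B A=dirty B=clean
Suck (#4): loc=B A=dirty B=clean
Suck (#5): loc=B A=dirty B=clean
Left (#6): loc=A A=dirty B=clean
Right (#7): loc=B A=dirty B=clean
Suck (#8): loc=B A=dirty B=clean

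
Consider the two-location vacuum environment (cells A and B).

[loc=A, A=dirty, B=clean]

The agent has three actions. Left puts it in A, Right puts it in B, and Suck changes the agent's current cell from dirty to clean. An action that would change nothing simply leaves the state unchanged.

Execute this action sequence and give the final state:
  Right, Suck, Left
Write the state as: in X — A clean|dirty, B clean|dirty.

in A — A dirty, B clean

1. Right → in B — A dirty, B clean
2. Suck → in B — A dirty, B clean
3. Left → in A — A dirty, B clean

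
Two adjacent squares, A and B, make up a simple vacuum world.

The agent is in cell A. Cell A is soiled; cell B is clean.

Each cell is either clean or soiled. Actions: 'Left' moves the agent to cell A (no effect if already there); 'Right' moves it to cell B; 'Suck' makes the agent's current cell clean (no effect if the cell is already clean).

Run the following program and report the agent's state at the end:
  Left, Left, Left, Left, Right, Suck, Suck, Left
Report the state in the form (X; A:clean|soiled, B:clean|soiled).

(A; A:soiled, B:clean)

[1] after Left: (A; A:soiled, B:clean)
[2] after Left: (A; A:soiled, B:clean)
[3] after Left: (A; A:soiled, B:clean)
[4] after Left: (A; A:soiled, B:clean)
[5] after Right: (B; A:soiled, B:clean)
[6] after Suck: (B; A:soiled, B:clean)
[7] after Suck: (B; A:soiled, B:clean)
[8] after Left: (A; A:soiled, B:clean)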